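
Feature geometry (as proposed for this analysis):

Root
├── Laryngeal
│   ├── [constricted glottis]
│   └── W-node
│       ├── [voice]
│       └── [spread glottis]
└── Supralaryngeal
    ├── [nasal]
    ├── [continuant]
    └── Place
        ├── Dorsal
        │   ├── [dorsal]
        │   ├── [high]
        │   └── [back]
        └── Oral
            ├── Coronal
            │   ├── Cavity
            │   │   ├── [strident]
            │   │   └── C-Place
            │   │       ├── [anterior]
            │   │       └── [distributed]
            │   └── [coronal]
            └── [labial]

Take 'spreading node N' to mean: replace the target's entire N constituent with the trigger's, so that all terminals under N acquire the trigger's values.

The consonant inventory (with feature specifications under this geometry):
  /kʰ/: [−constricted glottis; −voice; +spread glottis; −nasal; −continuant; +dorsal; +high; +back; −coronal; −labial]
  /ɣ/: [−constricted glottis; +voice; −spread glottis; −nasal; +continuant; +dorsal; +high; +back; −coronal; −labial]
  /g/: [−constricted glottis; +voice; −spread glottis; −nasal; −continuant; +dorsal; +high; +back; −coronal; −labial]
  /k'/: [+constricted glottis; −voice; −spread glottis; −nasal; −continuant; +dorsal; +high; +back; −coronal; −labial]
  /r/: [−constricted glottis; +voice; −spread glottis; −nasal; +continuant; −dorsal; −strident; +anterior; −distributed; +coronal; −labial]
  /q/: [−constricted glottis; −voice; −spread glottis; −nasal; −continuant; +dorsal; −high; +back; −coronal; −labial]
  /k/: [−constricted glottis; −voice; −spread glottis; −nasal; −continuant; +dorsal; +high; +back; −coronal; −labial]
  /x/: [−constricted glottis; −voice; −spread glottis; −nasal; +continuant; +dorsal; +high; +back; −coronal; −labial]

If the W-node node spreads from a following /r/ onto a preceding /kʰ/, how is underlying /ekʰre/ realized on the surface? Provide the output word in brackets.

[egre]

The W-node node dominates the terminals [voice], [spread glottis].
Spreading W-node from /r/ onto /kʰ/ replaces those values with /r/'s: [+voice], [−spread glottis]. Features outside W-node ([constricted glottis], [nasal], [continuant], …) stay as in /kʰ/.
This feature bundle is that of [g], so /ekʰre/ surfaces as [egre].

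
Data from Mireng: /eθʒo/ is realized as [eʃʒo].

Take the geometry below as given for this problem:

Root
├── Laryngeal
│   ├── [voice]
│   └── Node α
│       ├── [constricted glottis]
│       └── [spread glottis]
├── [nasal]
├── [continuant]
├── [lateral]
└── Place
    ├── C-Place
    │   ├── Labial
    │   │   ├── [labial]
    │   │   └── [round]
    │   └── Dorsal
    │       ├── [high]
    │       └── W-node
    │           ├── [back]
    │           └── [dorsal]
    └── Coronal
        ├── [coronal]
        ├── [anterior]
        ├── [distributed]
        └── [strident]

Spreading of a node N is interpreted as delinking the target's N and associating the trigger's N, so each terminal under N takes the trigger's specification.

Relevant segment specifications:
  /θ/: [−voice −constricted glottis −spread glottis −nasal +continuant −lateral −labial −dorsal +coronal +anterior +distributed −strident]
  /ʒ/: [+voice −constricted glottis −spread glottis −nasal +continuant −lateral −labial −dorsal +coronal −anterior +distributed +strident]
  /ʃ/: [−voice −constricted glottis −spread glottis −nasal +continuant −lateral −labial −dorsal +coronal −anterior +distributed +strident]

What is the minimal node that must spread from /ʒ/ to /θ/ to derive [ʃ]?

Comparing /θ/ with its surface form [ʃ], the features that change are [anterior], [strident].
These terminals are all dominated by Coronal, and no proper subconstituent of Coronal covers them all; Coronal is their lowest common ancestor.
Spreading Coronal from /ʒ/ overwrites each of those terminals with /ʒ/'s values, yielding exactly [ʃ].
[voice], a feature on which the two segments disagree outside Coronal, is unchanged — nothing dominating it spread, and Coronal is the minimal sufficient constituent.

Coronal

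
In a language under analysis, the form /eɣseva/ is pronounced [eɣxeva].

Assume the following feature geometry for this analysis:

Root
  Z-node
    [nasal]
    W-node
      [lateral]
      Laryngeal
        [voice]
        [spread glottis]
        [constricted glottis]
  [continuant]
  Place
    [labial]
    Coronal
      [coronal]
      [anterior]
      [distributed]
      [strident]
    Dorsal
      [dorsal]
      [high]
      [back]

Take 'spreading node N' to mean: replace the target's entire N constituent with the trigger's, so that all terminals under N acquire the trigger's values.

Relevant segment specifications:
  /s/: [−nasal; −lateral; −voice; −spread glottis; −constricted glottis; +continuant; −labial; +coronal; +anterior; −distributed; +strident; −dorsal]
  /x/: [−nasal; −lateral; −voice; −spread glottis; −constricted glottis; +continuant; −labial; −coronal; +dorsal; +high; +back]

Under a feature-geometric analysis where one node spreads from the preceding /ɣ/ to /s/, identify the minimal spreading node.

Place

/s/ and [x] differ in [coronal], [anterior], [distributed], [strident], [dorsal], [high], [back]; every other specified feature is identical.
Tracing each changed feature up the tree, the paths first meet at Place; any lower node misses at least one of them.
If Place spreads, every terminal under it takes /ɣ/'s value, producing [x] as observed.
Since [voice] is preserved even though /ɣ/ disagrees there, no node above Place spread.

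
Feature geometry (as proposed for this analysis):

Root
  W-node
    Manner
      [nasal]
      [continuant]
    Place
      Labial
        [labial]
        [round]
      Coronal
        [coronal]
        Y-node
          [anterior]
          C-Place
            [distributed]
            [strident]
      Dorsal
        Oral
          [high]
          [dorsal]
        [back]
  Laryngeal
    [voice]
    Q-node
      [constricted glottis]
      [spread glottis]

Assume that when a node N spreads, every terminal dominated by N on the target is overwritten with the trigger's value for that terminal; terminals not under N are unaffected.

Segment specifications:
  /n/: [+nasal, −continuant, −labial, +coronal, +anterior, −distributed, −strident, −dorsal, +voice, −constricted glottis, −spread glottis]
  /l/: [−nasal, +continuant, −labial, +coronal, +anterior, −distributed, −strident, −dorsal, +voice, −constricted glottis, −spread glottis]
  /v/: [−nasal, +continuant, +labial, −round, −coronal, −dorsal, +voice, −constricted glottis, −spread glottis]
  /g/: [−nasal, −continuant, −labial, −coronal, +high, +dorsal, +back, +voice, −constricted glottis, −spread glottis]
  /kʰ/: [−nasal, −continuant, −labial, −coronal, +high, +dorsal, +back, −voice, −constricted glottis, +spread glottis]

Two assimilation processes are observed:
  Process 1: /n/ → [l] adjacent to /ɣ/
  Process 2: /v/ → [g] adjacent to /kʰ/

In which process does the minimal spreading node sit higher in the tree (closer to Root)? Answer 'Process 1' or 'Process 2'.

Process 1: the features that change are [nasal], [continuant]; the minimal node is Manner (depth 2).
Process 2 alters [continuant], [labial], [round], [dorsal], [high], [back]; the lowest common ancestor is W-node (depth 1 from Root).
W-node is closer to Root than Manner, so Process 2 spreads the higher node.

Process 2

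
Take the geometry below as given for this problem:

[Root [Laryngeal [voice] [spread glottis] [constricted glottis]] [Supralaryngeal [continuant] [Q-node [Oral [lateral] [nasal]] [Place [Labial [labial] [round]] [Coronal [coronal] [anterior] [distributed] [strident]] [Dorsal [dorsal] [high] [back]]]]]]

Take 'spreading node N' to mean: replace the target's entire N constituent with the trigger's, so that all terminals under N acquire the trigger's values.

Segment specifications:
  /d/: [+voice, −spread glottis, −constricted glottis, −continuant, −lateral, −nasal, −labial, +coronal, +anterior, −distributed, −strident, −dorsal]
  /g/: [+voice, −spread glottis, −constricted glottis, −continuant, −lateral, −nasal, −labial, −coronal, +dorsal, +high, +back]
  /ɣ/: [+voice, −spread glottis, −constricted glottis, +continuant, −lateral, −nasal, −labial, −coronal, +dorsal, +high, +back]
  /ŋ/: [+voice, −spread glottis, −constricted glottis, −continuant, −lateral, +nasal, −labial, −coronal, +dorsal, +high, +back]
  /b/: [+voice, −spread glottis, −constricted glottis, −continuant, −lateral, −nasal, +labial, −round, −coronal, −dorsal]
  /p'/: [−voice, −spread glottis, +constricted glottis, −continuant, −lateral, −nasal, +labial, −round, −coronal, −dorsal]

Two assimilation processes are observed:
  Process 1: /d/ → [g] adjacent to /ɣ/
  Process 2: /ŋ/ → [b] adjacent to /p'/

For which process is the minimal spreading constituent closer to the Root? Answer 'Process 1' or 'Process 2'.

Process 1: the features that change are [coronal], [anterior], [distributed], [strident], [dorsal], [high], [back]; the minimal node is Place (depth 3).
Process 2: the features that change are [nasal], [labial], [round], [dorsal], [high], [back]; the minimal node is Q-node (depth 2).
Q-node (depth 2) sits above Place (depth 3), making Process 2 the one with the higher spreading node.

Process 2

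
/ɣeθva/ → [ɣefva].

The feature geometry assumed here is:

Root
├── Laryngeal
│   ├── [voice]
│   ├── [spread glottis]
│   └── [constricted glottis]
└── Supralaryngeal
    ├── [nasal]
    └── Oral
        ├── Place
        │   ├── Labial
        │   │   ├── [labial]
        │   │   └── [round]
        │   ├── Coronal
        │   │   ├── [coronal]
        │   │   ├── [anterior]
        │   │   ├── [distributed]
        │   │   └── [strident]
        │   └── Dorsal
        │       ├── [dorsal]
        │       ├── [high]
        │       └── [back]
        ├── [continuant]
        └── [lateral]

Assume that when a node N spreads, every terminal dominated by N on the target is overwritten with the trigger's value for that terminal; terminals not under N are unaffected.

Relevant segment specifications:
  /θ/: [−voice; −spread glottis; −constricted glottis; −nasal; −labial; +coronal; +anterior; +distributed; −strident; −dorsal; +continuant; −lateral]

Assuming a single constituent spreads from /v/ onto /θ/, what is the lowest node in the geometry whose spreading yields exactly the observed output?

Place

Comparing /θ/ with its surface form [f], the features that change are [labial], [round], [coronal], [anterior], [distributed], [strident].
In this geometry the lowest node dominating all of them is Place: every daughter of Place dominates only a proper subset, so no lower node suffices.
If Place spreads, every terminal under it takes /v/'s value, producing [f] as observed.
[voice] stays as in /θ/ although /v/ differs there, so no node dominating it spread; among the remaining candidates Place is the lowest that derives the output.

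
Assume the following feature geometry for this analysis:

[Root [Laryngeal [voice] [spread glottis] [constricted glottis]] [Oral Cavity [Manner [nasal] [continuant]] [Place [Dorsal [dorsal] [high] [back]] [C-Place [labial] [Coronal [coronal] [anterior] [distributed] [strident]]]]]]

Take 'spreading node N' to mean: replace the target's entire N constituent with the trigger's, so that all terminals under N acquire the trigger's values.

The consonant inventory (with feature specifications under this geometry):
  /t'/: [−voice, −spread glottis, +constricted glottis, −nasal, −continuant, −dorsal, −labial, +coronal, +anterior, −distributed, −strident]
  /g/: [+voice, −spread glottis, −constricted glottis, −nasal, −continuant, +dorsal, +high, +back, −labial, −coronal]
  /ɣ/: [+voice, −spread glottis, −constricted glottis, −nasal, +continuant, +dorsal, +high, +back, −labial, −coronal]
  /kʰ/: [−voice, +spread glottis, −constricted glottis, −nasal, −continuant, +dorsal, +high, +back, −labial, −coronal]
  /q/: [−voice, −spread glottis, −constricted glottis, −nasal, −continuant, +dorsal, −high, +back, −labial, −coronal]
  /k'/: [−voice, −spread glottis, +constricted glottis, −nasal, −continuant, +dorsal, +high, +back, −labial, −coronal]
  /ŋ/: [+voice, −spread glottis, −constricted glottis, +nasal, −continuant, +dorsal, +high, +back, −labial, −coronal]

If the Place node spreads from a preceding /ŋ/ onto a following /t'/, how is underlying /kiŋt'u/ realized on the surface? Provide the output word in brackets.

The Place node dominates the terminals [dorsal], [high], [back], [labial], [coronal], [anterior], [distributed], [strident].
After delinking /t'/'s Place and linking /ŋ/'s, the affected terminals become [+dorsal], [+high], [+back], [−labial], [−coronal]; [voice], [spread glottis], [constricted glottis], … (outside Place) are retained from /t'/.
Among the inventory, only /k'/ has exactly this specification, giving the surface form [kiŋk'u].

[kiŋk'u]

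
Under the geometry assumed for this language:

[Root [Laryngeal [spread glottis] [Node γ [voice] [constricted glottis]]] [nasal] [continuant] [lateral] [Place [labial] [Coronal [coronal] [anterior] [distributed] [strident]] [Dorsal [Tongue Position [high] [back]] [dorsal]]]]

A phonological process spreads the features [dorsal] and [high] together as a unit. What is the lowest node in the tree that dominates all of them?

[dorsal]: Root / Place / Dorsal / [dorsal].
[high]: Root / Place / Dorsal / Tongue Position / [high].
These paths first converge at Dorsal; no daughter of Dorsal dominates all 2 features, so Dorsal is the minimal constituent.

Dorsal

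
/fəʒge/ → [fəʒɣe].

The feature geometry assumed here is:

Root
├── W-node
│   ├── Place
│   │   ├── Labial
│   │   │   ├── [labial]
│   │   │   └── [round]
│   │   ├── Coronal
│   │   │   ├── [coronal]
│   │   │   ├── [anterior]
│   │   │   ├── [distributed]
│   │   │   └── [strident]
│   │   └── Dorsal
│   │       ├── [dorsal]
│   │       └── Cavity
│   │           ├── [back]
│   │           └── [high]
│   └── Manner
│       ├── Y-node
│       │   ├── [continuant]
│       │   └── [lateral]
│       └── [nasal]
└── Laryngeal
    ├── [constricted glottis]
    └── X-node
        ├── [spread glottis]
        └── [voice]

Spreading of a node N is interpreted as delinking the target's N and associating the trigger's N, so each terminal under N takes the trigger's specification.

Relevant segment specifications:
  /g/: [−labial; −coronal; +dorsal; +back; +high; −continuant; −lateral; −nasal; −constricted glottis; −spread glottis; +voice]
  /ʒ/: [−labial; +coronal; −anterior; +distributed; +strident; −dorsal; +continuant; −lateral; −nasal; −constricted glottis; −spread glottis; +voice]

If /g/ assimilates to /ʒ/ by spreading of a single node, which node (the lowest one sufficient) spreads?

[continuant]

The alternation /g/ → [ɣ] changes [continuant] and nothing else.
Since just one terminal is affected and it takes /ʒ/'s value, spreading the terminal [continuant] alone is sufficient and minimal.
Features on which the two segments disagree outside [continuant], such as [coronal], [dorsal], are unchanged — nothing dominating them spread, and [continuant] is the minimal sufficient constituent.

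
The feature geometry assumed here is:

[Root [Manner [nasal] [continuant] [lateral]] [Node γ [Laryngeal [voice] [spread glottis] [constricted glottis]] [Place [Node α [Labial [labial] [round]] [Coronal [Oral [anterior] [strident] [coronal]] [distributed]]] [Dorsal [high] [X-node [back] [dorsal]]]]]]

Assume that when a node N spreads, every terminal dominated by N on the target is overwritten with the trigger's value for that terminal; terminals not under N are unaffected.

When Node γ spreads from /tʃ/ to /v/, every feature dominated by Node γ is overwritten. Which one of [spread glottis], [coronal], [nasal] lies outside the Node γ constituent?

[nasal]

The terminals dominated by Node γ are [voice], [spread glottis], [constricted glottis], [labial], [round], [anterior], [strident], [coronal], [distributed], [high], [back], [dorsal].
Spreading Node γ replaces [coronal], [spread glottis] with the trigger's values, since each sits inside the Node γ constituent.
But [nasal] is a dependent of Manner, outside Node γ; it is therefore untouched by the spreading.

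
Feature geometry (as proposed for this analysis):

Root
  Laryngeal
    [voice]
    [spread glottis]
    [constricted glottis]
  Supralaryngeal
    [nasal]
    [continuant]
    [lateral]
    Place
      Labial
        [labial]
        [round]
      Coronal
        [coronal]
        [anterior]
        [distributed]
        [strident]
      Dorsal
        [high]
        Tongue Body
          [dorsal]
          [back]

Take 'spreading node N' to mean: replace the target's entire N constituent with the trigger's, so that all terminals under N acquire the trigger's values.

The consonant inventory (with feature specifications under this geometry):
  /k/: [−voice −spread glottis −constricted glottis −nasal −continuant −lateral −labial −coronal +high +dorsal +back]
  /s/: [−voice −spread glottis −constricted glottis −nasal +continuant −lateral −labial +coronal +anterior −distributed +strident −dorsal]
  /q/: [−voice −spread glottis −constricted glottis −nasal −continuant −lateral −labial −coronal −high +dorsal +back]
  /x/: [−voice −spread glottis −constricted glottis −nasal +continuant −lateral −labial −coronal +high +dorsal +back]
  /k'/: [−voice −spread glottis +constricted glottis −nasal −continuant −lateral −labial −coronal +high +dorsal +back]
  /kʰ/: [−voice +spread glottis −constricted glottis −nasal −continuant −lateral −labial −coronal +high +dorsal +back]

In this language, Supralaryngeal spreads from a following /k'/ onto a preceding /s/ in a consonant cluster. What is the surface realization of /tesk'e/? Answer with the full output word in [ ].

[tekk'e]

Supralaryngeal immediately or transitively dominates [nasal], [continuant], [lateral], [labial], [round], [coronal], [anterior], [distributed], [strident], [high], [dorsal], [back].
The target acquires /k'/'s values for everything under Supralaryngeal — [−nasal], [−continuant], [−lateral], [−labial], [−coronal], [+high], [+dorsal], [+back] — while keeping its own [voice], [spread glottis], [constricted glottis].
Among the inventory, only /k/ has exactly this specification, giving the surface form [tekk'e].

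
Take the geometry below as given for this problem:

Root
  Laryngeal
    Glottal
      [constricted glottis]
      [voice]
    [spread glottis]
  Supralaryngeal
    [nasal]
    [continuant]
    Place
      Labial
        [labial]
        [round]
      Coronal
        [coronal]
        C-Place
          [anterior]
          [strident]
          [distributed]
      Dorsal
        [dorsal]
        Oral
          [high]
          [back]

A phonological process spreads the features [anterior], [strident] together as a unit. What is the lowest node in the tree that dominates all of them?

C-Place

[anterior]: Root / Supralaryngeal / Place / Coronal / C-Place / [anterior].
[strident]: Root / Supralaryngeal / Place / Coronal / C-Place / [strident].
The listed terminals split across distinct daughters of C-Place, so C-Place itself is the smallest node containing them all.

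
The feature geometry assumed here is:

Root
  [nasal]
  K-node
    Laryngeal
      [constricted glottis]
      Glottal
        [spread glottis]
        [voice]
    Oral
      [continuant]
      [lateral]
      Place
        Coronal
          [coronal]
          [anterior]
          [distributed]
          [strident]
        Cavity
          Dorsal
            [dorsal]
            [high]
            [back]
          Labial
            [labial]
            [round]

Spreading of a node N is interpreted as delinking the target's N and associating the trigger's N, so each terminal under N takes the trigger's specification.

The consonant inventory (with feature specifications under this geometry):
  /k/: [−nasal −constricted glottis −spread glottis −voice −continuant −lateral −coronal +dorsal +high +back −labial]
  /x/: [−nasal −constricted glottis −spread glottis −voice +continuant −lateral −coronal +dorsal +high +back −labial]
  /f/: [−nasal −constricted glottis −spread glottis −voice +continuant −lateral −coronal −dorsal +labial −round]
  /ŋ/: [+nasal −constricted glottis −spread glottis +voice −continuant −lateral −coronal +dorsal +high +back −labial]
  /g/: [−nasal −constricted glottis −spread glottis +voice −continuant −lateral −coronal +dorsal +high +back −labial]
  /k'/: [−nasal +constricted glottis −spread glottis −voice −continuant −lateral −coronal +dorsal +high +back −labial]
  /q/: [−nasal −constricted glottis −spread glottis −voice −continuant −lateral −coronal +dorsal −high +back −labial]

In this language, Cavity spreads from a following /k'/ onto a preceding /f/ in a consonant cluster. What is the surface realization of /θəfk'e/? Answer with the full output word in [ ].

[θəxk'e]

Cavity immediately or transitively dominates [dorsal], [high], [back], [labial], [round].
After delinking /f/'s Cavity and linking /k'/'s, the affected terminals become [+dorsal], [+high], [+back], [−labial]; [nasal], [constricted glottis], [spread glottis], … (outside Cavity) are retained from /f/.
Among the inventory, only /x/ has exactly this specification, giving the surface form [θəxk'e].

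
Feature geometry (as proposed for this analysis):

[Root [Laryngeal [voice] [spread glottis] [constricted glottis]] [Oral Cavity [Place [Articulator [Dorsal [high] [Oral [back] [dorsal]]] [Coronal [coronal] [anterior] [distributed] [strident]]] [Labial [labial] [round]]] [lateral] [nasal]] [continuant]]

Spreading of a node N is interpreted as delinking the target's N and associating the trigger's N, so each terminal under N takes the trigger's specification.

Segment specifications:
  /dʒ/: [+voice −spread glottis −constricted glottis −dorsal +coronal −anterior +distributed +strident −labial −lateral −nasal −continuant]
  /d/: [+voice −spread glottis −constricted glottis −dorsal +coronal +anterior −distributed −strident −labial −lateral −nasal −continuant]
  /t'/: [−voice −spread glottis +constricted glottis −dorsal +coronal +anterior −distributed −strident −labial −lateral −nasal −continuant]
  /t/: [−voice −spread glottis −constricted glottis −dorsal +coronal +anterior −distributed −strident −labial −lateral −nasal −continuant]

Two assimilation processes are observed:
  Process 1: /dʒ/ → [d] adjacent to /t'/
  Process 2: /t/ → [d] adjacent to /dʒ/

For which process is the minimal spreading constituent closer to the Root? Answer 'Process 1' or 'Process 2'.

Process 1 alters [anterior], [distributed], [strident]; the lowest common ancestor is Coronal (depth 4 from Root).
Process 2: the feature that changes is [voice]; the minimal node is [voice] (depth 2).
[voice] (depth 2) sits above Coronal (depth 4), making Process 2 the one with the higher spreading node.

Process 2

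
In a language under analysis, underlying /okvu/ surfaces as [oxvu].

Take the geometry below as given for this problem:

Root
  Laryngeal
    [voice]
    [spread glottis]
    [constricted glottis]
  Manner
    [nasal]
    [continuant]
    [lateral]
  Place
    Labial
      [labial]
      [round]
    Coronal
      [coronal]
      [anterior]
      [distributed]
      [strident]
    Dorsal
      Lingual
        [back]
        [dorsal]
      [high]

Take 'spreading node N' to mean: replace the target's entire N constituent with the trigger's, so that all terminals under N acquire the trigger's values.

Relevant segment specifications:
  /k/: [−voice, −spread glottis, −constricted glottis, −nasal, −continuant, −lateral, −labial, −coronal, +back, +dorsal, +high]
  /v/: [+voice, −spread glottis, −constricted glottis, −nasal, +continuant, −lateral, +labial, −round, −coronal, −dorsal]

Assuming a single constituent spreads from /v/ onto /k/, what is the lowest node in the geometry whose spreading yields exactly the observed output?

[continuant]

The alternation /k/ → [x] changes [continuant] and nothing else.
Only a single terminal changes, and /v/ supplies the new value, so [continuant] itself is the minimal spreading constituent.
Features on which the two segments disagree outside [continuant], such as [dorsal], [voice], are unchanged — nothing dominating them spread, and [continuant] is the minimal sufficient constituent.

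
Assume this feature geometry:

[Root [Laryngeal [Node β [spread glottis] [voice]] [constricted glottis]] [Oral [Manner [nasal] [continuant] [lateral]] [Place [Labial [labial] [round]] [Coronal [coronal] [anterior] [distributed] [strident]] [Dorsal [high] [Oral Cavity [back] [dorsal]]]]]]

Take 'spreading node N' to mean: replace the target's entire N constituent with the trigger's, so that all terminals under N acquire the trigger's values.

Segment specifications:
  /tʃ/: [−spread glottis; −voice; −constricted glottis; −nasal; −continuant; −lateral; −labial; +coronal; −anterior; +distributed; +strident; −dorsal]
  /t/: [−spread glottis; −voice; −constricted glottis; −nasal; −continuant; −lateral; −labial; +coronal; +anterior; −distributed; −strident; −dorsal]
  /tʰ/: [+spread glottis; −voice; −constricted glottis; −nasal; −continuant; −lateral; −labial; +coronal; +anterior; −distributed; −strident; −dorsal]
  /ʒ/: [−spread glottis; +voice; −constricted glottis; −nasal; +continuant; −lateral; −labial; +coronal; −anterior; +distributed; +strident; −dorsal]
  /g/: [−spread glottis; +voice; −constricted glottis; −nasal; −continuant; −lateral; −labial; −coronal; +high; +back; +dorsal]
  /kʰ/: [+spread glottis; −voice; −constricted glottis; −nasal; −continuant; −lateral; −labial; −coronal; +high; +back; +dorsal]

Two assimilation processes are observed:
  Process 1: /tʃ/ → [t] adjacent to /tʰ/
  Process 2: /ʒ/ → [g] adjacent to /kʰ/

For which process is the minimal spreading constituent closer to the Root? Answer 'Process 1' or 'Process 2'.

Process 2

Process 1 alters [anterior], [distributed], [strident]; the lowest common ancestor is Coronal (depth 3 from Root).
In Process 2, [continuant], [coronal], [anterior], [distributed], [strident], [dorsal], [high], [back] change, so the minimal spreading node is Oral at depth 1.
Oral (depth 1) sits above Coronal (depth 3), making Process 2 the one with the higher spreading node.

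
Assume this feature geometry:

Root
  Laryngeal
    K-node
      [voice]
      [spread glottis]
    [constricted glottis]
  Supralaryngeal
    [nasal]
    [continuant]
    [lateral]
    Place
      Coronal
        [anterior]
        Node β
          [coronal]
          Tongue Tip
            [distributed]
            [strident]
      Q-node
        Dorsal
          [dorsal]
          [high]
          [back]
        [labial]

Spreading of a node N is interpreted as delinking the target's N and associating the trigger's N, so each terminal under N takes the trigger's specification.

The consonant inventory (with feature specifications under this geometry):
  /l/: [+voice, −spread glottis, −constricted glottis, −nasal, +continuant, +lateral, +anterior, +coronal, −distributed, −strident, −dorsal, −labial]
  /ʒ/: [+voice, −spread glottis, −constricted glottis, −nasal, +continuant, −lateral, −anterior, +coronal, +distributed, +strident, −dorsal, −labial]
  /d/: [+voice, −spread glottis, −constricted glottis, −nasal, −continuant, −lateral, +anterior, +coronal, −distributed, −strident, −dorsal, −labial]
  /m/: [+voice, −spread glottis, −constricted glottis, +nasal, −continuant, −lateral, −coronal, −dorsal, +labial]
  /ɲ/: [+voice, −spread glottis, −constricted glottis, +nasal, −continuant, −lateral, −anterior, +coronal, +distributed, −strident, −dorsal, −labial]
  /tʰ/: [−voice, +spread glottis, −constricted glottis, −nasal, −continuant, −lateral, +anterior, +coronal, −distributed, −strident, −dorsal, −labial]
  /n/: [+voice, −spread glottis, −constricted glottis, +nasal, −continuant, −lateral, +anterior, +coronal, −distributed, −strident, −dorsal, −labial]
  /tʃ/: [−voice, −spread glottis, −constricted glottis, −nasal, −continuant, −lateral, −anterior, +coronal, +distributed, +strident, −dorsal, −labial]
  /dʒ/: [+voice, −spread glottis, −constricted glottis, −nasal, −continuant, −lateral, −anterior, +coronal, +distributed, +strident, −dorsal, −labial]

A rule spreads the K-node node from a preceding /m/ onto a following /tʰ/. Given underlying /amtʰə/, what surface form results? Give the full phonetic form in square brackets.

[amdə]

Terminals under K-node in this geometry: [voice], [spread glottis].
After delinking /tʰ/'s K-node and linking /m/'s, the affected terminals become [+voice], [−spread glottis]; [constricted glottis], [nasal], [continuant], … (outside K-node) are retained from /tʰ/.
The resulting bundle matches /d/ in the inventory; substituting it for /tʰ/ gives [amdə].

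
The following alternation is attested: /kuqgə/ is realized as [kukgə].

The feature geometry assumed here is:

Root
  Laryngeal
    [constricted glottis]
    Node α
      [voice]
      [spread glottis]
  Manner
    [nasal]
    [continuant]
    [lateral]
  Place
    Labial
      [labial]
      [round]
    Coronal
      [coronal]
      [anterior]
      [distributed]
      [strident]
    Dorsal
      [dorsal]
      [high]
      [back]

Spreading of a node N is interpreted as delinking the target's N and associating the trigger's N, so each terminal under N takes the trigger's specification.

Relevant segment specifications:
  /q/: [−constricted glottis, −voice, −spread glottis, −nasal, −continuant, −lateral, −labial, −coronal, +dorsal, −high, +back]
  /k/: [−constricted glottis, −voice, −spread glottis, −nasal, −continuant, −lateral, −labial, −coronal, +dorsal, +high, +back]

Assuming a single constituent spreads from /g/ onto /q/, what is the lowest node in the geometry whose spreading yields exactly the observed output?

The alternation /q/ → [k] changes [high] and nothing else.
Since just one terminal is affected and it takes /g/'s value, spreading the terminal [high] alone is sufficient and minimal.
[voice], a feature on which the two segments disagree outside [high], is unchanged — nothing dominating it spread, and [high] is the minimal sufficient constituent.

[high]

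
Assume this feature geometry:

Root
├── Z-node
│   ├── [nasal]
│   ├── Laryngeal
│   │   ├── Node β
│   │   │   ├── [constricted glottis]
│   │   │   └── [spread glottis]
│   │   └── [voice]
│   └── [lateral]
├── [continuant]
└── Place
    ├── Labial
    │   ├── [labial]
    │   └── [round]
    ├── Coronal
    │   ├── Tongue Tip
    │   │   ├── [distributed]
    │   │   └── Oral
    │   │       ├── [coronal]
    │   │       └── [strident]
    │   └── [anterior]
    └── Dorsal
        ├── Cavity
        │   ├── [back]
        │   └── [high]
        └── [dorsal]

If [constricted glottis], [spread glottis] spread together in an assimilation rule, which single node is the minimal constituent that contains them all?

[constricted glottis]: Root ▹ Z-node ▹ Laryngeal ▹ Node β ▹ [constricted glottis].
[spread glottis]: Root ▹ Z-node ▹ Laryngeal ▹ Node β ▹ [spread glottis].
Node β is the lowest common ancestor — every listed feature sits under it, and no single subconstituent of Node β covers them all.

Node β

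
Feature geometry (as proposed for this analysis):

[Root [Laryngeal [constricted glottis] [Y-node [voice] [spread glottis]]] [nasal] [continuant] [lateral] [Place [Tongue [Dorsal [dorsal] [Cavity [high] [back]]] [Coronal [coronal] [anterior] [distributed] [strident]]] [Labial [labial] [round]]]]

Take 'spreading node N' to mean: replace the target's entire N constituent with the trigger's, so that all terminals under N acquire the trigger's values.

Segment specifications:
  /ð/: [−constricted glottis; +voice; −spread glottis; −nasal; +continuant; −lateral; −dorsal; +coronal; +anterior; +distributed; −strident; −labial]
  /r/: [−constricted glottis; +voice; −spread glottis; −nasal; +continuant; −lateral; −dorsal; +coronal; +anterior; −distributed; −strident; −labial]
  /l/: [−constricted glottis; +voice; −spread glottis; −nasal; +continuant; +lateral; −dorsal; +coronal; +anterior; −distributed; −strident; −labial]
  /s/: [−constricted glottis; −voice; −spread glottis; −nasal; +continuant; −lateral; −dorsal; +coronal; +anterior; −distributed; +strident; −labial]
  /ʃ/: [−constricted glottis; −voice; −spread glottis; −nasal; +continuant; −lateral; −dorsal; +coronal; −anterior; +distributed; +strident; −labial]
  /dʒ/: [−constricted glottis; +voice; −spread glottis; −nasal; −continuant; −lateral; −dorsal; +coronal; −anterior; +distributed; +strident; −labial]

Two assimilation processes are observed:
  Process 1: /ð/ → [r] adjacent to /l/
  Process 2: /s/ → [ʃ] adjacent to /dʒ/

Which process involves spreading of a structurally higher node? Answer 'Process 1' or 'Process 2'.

Process 1 alters [distributed]; the lowest dominating node is [distributed] (depth 4 from Root).
Process 2 alters [anterior], [distributed]; the lowest common ancestor is Coronal (depth 3 from Root).
Coronal (depth 3) sits above [distributed] (depth 4), making Process 2 the one with the higher spreading node.

Process 2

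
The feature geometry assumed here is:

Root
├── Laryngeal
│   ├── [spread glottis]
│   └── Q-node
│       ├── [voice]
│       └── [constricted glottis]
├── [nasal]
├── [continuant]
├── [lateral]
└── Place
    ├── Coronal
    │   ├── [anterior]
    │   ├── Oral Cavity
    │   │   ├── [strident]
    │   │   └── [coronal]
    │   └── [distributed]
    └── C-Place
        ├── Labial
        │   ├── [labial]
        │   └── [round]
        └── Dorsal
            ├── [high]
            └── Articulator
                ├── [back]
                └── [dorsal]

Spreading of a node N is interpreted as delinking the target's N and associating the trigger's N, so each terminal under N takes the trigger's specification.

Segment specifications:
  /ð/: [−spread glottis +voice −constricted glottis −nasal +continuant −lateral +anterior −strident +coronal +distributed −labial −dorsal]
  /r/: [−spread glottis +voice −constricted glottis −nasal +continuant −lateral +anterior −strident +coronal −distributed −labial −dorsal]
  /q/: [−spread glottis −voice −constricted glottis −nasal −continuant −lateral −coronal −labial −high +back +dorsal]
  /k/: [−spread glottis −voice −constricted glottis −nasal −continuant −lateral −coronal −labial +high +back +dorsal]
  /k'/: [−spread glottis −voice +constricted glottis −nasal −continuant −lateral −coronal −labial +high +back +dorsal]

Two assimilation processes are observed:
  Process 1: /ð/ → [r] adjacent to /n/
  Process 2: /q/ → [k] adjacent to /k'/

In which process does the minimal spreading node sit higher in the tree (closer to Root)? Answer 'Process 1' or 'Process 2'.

In Process 1, [distributed] changes, so the minimal spreading node is [distributed] at depth 3.
Process 2 alters [high]; the lowest dominating node is [high] (depth 4 from Root).
[distributed] (depth 3) sits above [high] (depth 4), making Process 1 the one with the higher spreading node.

Process 1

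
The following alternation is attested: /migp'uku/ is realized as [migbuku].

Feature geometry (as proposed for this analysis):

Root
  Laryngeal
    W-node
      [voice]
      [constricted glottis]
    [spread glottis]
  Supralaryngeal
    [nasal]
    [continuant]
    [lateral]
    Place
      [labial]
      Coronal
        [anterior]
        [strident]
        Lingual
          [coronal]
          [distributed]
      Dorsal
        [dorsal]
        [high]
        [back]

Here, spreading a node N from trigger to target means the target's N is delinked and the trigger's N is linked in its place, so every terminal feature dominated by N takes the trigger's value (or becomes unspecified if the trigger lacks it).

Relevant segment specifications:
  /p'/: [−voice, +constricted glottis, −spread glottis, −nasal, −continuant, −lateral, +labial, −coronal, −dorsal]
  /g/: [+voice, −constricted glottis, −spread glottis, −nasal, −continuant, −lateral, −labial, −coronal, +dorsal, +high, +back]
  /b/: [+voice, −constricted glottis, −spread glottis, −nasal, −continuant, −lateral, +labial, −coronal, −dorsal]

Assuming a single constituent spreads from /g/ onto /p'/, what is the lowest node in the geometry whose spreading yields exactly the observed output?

W-node

/p'/ and [b] differ in [voice], [constricted glottis]; every other specified feature is identical.
These terminals are all dominated by W-node, and no proper subconstituent of W-node covers them all; W-node is their lowest common ancestor.
If W-node spreads, every terminal under it takes /g/'s value, producing [b] as observed.
[dorsal], [labial] stay as in /p'/ although /g/ differs there, so no node dominating them spread; among the remaining candidates W-node is the lowest that derives the output.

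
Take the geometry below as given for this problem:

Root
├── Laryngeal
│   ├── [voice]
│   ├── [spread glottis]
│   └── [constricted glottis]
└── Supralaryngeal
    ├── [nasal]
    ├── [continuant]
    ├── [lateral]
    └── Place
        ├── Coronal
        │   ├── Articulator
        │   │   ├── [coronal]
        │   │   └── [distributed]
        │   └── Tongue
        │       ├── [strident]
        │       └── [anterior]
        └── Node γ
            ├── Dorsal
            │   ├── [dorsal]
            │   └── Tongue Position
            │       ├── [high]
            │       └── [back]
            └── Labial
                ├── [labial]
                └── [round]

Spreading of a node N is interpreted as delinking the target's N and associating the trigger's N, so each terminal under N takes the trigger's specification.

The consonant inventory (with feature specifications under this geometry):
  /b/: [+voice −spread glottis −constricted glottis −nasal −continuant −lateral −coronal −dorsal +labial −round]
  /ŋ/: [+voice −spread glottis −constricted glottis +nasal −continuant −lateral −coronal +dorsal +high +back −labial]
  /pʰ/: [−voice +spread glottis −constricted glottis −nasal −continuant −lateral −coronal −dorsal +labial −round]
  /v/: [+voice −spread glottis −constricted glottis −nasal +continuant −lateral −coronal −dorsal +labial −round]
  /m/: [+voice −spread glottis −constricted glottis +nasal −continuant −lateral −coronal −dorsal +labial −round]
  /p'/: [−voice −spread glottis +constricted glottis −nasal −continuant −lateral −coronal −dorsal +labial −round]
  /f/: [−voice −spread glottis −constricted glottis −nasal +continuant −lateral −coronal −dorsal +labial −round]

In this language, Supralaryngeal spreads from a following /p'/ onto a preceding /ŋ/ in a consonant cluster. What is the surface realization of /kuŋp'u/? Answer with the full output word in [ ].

[kubp'u]

Terminals under Supralaryngeal in this geometry: [nasal], [continuant], [lateral], [coronal], [distributed], [strident], [anterior], [dorsal], [high], [back], [labial], [round].
Spreading Supralaryngeal from /p'/ onto /ŋ/ replaces those values with /p'/'s: [−nasal], [−continuant], [−lateral], [−coronal], [−dorsal], [+labial], [−round]. Features outside Supralaryngeal ([voice], [spread glottis], [constricted glottis]) stay as in /ŋ/.
Among the inventory, only /b/ has exactly this specification, giving the surface form [kubp'u].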